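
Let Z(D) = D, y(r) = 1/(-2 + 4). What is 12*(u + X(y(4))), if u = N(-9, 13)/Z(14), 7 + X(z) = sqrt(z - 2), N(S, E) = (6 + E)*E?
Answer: 894/7 + 6*I*sqrt(6) ≈ 127.71 + 14.697*I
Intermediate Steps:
y(r) = 1/2
N(S, E) = E*(6 + E)
X(z) = -7 + sqrt(-2 + z) (X(z) = -7 + sqrt(z - 2) = -7 + sqrt(-2 + z))
u = 247/14 (u = (13*(6 + 13))/14 = (13*19)*(1/14) = 247*(1/14) = 247/14 ≈ 17.643)
12*(u + X(y(4))) = 12*(247/14 + (-7 + sqrt(-2 + 1/2))) = 12*(247/14 + (-7 + sqrt(-3/2))) = 12*(247/14 + (-7 + I*sqrt(6)/2)) = 12*(149/14 + I*sqrt(6)/2) = 894/7 + 6*I*sqrt(6)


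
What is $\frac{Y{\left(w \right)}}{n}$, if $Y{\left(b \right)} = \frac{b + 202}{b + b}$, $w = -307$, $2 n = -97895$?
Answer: $- \frac{3}{858679} \approx -3.4937 \cdot 10^{-6}$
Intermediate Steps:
$n = - \frac{97895}{2}$ ($n = \frac{1}{2} \left(-97895\right) = - \frac{97895}{2} \approx -48948.0$)
$Y{\left(b \right)} = \frac{202 + b}{2 b}$
$\frac{Y{\left(w \right)}}{n} = \frac{\frac{1}{2} \frac{1}{-307} \left(202 - 307\right)}{- \frac{97895}{2}} = \frac{1}{2} \left(- \frac{1}{307}\right) \left(-105\right) \left(- \frac{2}{97895}\right) = \frac{105}{614} \left(- \frac{2}{97895}\right) = - \frac{3}{858679}$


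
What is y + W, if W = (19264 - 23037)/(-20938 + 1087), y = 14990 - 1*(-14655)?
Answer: 588486668/19851 ≈ 29645.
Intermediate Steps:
y = 29645 (y = 14990 + 14655 = 29645)
W = 3773/19851 (W = -3773/(-19851) = -3773*(-1/19851) = 3773/19851 ≈ 0.19007)
y + W = 29645 + 3773/19851 = 588486668/19851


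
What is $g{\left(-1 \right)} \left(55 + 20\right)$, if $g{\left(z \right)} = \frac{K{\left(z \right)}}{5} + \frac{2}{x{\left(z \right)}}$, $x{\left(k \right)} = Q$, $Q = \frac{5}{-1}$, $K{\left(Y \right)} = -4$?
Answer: $-90$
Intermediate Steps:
$Q = -5$ ($Q = 5 \left(-1\right) = -5$)
$x{\left(k \right)} = -5$
$g{\left(z \right)} = - \frac{6}{5}$ ($g{\left(z \right)} = - \frac{4}{5} + \frac{2}{-5} = \left(-4\right) \frac{1}{5} + 2 \left(- \frac{1}{5}\right) = - \frac{4}{5} - \frac{2}{5} = - \frac{6}{5}$)
$g{\left(-1 \right)} \left(55 + 20\right) = - \frac{6 \left(55 + 20\right)}{5} = \left(- \frac{6}{5}\right) 75 = -90$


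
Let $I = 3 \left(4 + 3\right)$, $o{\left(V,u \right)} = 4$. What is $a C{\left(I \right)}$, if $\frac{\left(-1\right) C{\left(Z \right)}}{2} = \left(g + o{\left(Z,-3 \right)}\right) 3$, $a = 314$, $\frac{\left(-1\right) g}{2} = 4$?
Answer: $7536$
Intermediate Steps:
$g = -8$ ($g = \left(-2\right) 4 = -8$)
$I = 21$ ($I = 3 \cdot 7 = 21$)
$C{\left(Z \right)} = 24$ ($C{\left(Z \right)} = - 2 \left(-8 + 4\right) 3 = - 2 \left(\left(-4\right) 3\right) = \left(-2\right) \left(-12\right) = 24$)
$a C{\left(I \right)} = 314 \cdot 24 = 7536$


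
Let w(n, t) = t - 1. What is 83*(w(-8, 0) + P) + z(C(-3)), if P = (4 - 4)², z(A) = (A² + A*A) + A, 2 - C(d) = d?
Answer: -28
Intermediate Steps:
w(n, t) = -1 + t
C(d) = 2 - d
z(A) = A + 2*A² (z(A) = (A² + A²) + A = 2*A² + A = A + 2*A²)
P = 0 (P = 0² = 0)
83*(w(-8, 0) + P) + z(C(-3)) = 83*((-1 + 0) + 0) + (2 - 1*(-3))*(1 + 2*(2 - 1*(-3))) = 83*(-1 + 0) + (2 + 3)*(1 + 2*(2 + 3)) = 83*(-1) + 5*(1 + 2*5) = -83 + 5*(1 + 10) = -83 + 5*11 = -83 + 55 = -28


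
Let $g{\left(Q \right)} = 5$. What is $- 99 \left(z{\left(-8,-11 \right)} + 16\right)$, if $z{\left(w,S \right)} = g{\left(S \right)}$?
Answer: $-2079$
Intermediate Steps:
$z{\left(w,S \right)} = 5$
$- 99 \left(z{\left(-8,-11 \right)} + 16\right) = - 99 \left(5 + 16\right) = \left(-99\right) 21 = -2079$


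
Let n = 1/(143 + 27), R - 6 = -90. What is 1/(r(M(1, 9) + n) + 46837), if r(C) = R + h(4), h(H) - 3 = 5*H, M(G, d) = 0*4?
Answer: 1/46776 ≈ 2.1378e-5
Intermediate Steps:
R = -84 (R = 6 - 90 = -84)
M(G, d) = 0
n = 1/170 ≈ 0.0058824
h(H) = 3 + 5*H
r(C) = -61 (r(C) = -84 + (3 + 5*4) = -84 + (3 + 20) = -84 + 23 = -61)
1/(r(M(1, 9) + n) + 46837) = 1/(-61 + 46837) = 1/46776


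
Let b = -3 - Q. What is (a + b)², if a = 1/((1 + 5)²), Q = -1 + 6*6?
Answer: 1868689/1296 ≈ 1441.9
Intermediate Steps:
Q = 35 (Q = -1 + 36 = 35)
b = -38 (b = -3 - 1*35 = -3 - 35 = -38)
a = 1/36 (a = 1/(6²) = 1/36 ≈ 0.027778)
(a + b)² = (1/36 - 38)² = (-1367/36)² = 1868689/1296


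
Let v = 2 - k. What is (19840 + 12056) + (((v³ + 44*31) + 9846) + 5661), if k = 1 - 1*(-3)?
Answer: 48759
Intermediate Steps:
k = 4 (k = 1 + 3 = 4)
v = -2 (v = 2 - 1*4 = 2 - 4 = -2)
(19840 + 12056) + (((v³ + 44*31) + 9846) + 5661) = (19840 + 12056) + ((((-2)³ + 44*31) + 9846) + 5661) = 31896 + (((-8 + 1364) + 9846) + 5661) = 31896 + ((1356 + 9846) + 5661) = 31896 + (11202 + 5661) = 31896 + 16863 = 48759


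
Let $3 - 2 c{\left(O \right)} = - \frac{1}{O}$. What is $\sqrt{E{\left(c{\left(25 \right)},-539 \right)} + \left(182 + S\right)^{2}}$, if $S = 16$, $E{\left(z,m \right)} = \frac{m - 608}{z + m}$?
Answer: $\frac{\sqrt{786531544739}}{4479} \approx 198.01$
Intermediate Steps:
$c{\left(O \right)} = \frac{3}{2} + \frac{1}{2 O}$ ($c{\left(O \right)} = \frac{3}{2} - \frac{\left(-1\right) \frac{1}{O}}{2} = \frac{3}{2} + \frac{1}{2 O}$)
$E{\left(z,m \right)} = \frac{-608 + m}{m + z}$
$\sqrt{E{\left(c{\left(25 \right)},-539 \right)} + \left(182 + S\right)^{2}} = \sqrt{\frac{-608 - 539}{-539 + \frac{1 + 3 \cdot 25}{2 \cdot 25}} + \left(182 + 16\right)^{2}} = \sqrt{\frac{1}{-539 + \frac{1}{2} \cdot \frac{1}{25} \left(1 + 75\right)} \left(-1147\right) + 198^{2}} = \sqrt{\frac{1}{-539 + \frac{1}{2} \cdot \frac{1}{25} \cdot 76} \left(-1147\right) + 39204} = \sqrt{\frac{1}{-539 + \frac{38}{25}} \left(-1147\right) + 39204} = \sqrt{\frac{1}{- \frac{13437}{25}} \left(-1147\right) + 39204} = \sqrt{\left(- \frac{25}{13437}\right) \left(-1147\right) + 39204} = \sqrt{\frac{28675}{13437} + 39204} = \sqrt{\frac{526812823}{13437}} = \frac{\sqrt{786531544739}}{4479}$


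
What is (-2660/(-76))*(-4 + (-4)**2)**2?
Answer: 5040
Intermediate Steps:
(-2660/(-76))*(-4 + (-4)**2)**2 = (-2660*(-1)/76)*(-4 + 16)**2 = -95*(-7/19)*12**2 = 35*144 = 5040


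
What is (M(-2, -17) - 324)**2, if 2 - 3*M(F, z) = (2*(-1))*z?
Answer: 1008016/9 ≈ 1.1200e+5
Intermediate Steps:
M(F, z) = 2/3 + 2*z/3 (M(F, z) = 2/3 - 2*(-1)*z/3 = 2/3 - (-2)*z/3 = 2/3 + 2*z/3)
(M(-2, -17) - 324)**2 = ((2/3 + (2/3)*(-17)) - 324)**2 = ((2/3 - 34/3) - 324)**2 = (-32/3 - 324)**2 = (-1004/3)**2 = 1008016/9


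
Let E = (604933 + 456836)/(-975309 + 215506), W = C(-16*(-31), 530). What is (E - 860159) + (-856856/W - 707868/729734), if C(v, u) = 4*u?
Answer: -63221590533805771767/73465165918265 ≈ -8.6057e+5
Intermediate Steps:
W = 2120 (W = 4*530 = 2120)
E = -1061769/759803 (E = 1061769/(-759803) = 1061769*(-1/759803) = -1061769/759803 ≈ -1.3974)
(E - 860159) + (-856856/W - 707868/729734) = (-1061769/759803 - 860159) + (-856856/2120 - 707868/729734) = -653552450446/759803 + (-856856*1/2120 - 707868*1/729734) = -653552450446/759803 + (-107107/265 - 353934/364867) = -653552450446/759803 - 39173602279/96689755 = -63221590533805771767/73465165918265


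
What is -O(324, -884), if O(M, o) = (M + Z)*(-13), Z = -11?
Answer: 4069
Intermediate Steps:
O(M, o) = 143 - 13*M (O(M, o) = (M - 11)*(-13) = (-11 + M)*(-13) = 143 - 13*M)
-O(324, -884) = -(143 - 13*324) = -(143 - 4212) = -1*(-4069) = 4069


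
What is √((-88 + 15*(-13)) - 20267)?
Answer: 5*I*√822 ≈ 143.35*I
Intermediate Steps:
√((-88 + 15*(-13)) - 20267) = √((-88 - 195) - 20267) = √(-283 - 20267) = √(-20550) = 5*I*√822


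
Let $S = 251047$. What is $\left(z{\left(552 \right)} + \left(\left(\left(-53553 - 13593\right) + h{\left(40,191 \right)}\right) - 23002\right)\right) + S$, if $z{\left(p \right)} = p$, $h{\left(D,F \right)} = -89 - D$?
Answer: $161322$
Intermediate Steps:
$\left(z{\left(552 \right)} + \left(\left(\left(-53553 - 13593\right) + h{\left(40,191 \right)}\right) - 23002\right)\right) + S = \left(552 - 90277\right) + 251047 = -89725 + 251047 = 161322$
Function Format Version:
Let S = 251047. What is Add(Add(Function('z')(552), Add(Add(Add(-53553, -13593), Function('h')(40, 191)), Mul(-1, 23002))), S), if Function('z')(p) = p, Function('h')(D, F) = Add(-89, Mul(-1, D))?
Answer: 161322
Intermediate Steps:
Add(Add(Function('z')(552), Add(Add(Add(-53553, -13593), Function('h')(40, 191)), Mul(-1, 23002))), S) = Add(Add(552, Add(Add(Add(-53553, -13593), Add(-89, Mul(-1, 40))), Mul(-1, 23002))), 251047) = Add(Add(552, Add(Add(-67146, Add(-89, -40)), -23002)), 251047) = Add(Add(552, Add(Add(-67146, -129), -23002)), 251047) = Add(Add(552, Add(-67275, -23002)), 251047) = Add(Add(552, -90277), 251047) = Add(-89725, 251047) = 161322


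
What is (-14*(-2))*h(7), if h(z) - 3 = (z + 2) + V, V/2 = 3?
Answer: 504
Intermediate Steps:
V = 6 (V = 2*3 = 6)
h(z) = 11 + z (h(z) = 3 + ((z + 2) + 6) = 3 + ((2 + z) + 6) = 3 + (8 + z) = 11 + z)
(-14*(-2))*h(7) = (-14*(-2))*(11 + 7) = 28*18 = 504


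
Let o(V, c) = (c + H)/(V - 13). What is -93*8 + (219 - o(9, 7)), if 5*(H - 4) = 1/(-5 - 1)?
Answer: -62671/120 ≈ -522.26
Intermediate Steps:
H = 119/30 (H = 4 + 1/(5*(-5 - 1)) = 4 + (⅕)/(-6) = 4 + (⅕)*(-⅙) = 4 - 1/30 = 119/30 ≈ 3.9667)
o(V, c) = (119/30 + c)/(-13 + V) (o(V, c) = (c + 119/30)/(V - 13) = (119/30 + c)/(-13 + V))
-93*8 + (219 - o(9, 7)) = -93*8 + (219 - (119/30 + 7)/(-13 + 9)) = -744 + (219 - 329/((-4)*30)) = -744 + (219 - (-1)*329/(4*30)) = -744 + (219 - 1*(-329/120)) = -744 + (219 + 329/120) = -744 + 26609/120 = -62671/120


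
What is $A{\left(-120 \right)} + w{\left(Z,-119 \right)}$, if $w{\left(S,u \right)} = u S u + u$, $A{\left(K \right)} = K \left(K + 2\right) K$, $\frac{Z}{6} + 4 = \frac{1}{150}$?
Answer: $- \frac{50965414}{25} \approx -2.0386 \cdot 10^{6}$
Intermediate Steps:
$Z = - \frac{599}{25}$ ($Z = -24 + \frac{6}{150} = -24 + 6 \cdot \frac{1}{150} = -24 + \frac{1}{25} = - \frac{599}{25} \approx -23.96$)
$A{\left(K \right)} = K^{2} \left(2 + K\right)$ ($A{\left(K \right)} = K \left(2 + K\right) K = K^{2} \left(2 + K\right)$)
$w{\left(S,u \right)} = u + S u^{2}$ ($w{\left(S,u \right)} = S u u + u = S u^{2} + u = u + S u^{2}$)
$A{\left(-120 \right)} + w{\left(Z,-119 \right)} = \left(-120\right)^{2} \left(2 - 120\right) - 119 \left(1 - - \frac{71281}{25}\right) = 14400 \left(-118\right) - 119 \left(1 + \frac{71281}{25}\right) = -1699200 - \frac{8485414}{25} = - \frac{50965414}{25}$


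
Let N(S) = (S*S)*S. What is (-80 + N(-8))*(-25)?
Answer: 14800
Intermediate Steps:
N(S) = S³ (N(S) = S²*S = S³)
(-80 + N(-8))*(-25) = (-80 + (-8)³)*(-25) = (-80 - 512)*(-25) = -592*(-25) = 14800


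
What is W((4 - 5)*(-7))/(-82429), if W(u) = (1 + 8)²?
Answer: -81/82429 ≈ -0.00098266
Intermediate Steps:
W(u) = 81 (W(u) = 9² = 81)
W((4 - 5)*(-7))/(-82429) = 81/(-82429) = 81*(-1/82429) = -81/82429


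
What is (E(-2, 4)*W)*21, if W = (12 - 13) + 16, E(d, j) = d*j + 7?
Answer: -315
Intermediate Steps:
E(d, j) = 7 + d*j
W = 15 (W = -1 + 16 = 15)
(E(-2, 4)*W)*21 = ((7 - 2*4)*15)*21 = ((7 - 8)*15)*21 = -1*15*21 = -15*21 = -315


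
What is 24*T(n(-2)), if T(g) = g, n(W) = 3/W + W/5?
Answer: -228/5 ≈ -45.600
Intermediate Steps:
n(W) = 3/W + W/5 (n(W) = 3/W + W*(⅕) = 3/W + W/5)
24*T(n(-2)) = 24*(3/(-2) + (⅕)*(-2)) = 24*(3*(-½) - ⅖) = 24*(-3/2 - ⅖) = 24*(-19/10) = -228/5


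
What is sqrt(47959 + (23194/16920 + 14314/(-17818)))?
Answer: sqrt(7567830575979242495)/12561690 ≈ 219.00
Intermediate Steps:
sqrt(47959 + (23194/16920 + 14314/(-17818))) = sqrt(47959 + (23194*(1/16920) + 14314*(-1/17818))) = sqrt(47959 + (11597/8460 - 7157/8909)) = sqrt(47959 + 42769453/75370140) = sqrt(3614719313713/75370140) = sqrt(7567830575979242495)/12561690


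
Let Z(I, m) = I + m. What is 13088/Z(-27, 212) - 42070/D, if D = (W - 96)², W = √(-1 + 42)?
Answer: 41188370074/622936625 - 1615488*√41/16836125 ≈ 65.505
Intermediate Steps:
W = √41 ≈ 6.4031
D = (-96 + √41)² (D = (√41 - 96)² = (-96 + √41)² ≈ 8027.6)
13088/Z(-27, 212) - 42070/D = 13088/(-27 + 212) - 42070/(96 - √41)² = 13088/185 - 42070/(96 - √41)²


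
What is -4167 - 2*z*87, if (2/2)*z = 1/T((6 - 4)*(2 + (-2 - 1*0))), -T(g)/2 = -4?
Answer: -16755/4 ≈ -4188.8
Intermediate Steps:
T(g) = 8 (T(g) = -2*(-4) = 8)
z = ⅛ (z = 1/8 = ⅛ ≈ 0.12500)
-4167 - 2*z*87 = -4167 - 2*⅛*87 = -4167 - ¼*87 = -4167 - 87/4 = -16755/4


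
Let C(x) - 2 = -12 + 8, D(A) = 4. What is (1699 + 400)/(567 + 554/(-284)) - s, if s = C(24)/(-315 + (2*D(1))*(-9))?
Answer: 115187972/31051719 ≈ 3.7096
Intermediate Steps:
C(x) = -2 (C(x) = 2 + (-12 + 8) = 2 - 4 = -2)
s = 2/387 (s = -2/(-315 + (2*4)*(-9)) = -2/(-315 + 8*(-9)) = -2/(-315 - 72) = -2/(-387) = -2*(-1/387) = 2/387 ≈ 0.0051680)
(1699 + 400)/(567 + 554/(-284)) - s = (1699 + 400)/(567 + 554/(-284)) - 1*2/387 = 2099/(567 + 554*(-1/284)) - 2/387 = 2099/(567 - 277/142) - 2/387 = 2099/(80237/142) - 2/387 = 2099*(142/80237) - 2/387 = 298058/80237 - 2/387 = 115187972/31051719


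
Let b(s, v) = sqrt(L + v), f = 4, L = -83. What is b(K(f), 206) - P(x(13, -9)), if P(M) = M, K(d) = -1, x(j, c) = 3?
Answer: -3 + sqrt(123) ≈ 8.0905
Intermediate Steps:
b(s, v) = sqrt(-83 + v)
b(K(f), 206) - P(x(13, -9)) = sqrt(-83 + 206) - 1*3 = sqrt(123) - 3 = -3 + sqrt(123)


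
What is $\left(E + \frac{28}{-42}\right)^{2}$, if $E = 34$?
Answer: $\frac{10000}{9} \approx 1111.1$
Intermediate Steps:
$\left(E + \frac{28}{-42}\right)^{2} = \left(34 + \frac{28}{-42}\right)^{2} = \left(34 + 28 \left(- \frac{1}{42}\right)\right)^{2} = \left(34 - \frac{2}{3}\right)^{2} = \left(\frac{100}{3}\right)^{2} = \frac{10000}{9}$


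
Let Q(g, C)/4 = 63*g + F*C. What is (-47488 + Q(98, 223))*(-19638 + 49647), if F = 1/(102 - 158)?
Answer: -1368886257/2 ≈ -6.8444e+8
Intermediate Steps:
F = -1/56 (F = 1/(-56) = -1/56 ≈ -0.017857)
Q(g, C) = 252*g - C/14 (Q(g, C) = 4*(63*g - C/56) = 252*g - C/14)
(-47488 + Q(98, 223))*(-19638 + 49647) = (-47488 + (252*98 - 1/14*223))*(-19638 + 49647) = (-47488 + (24696 - 223/14))*30009 = (-47488 + 345521/14)*30009 = -319311/14*30009 = -1368886257/2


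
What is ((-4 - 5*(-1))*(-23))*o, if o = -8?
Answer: 184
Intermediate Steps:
((-4 - 5*(-1))*(-23))*o = ((-4 - 5*(-1))*(-23))*(-8) = ((-4 + 5)*(-23))*(-8) = (1*(-23))*(-8) = -23*(-8) = 184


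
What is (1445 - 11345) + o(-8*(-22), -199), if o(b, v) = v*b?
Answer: -44924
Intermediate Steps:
o(b, v) = b*v
(1445 - 11345) + o(-8*(-22), -199) = (1445 - 11345) - 8*(-22)*(-199) = -9900 + 176*(-199) = -9900 - 35024 = -44924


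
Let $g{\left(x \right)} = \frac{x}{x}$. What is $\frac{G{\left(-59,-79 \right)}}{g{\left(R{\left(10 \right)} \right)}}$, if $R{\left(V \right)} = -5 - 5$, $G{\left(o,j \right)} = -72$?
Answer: $-72$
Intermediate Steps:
$R{\left(V \right)} = -10$ ($R{\left(V \right)} = -5 - 5 = -10$)
$g{\left(x \right)} = 1$
$\frac{G{\left(-59,-79 \right)}}{g{\left(R{\left(10 \right)} \right)}} = - \frac{72}{1} = \left(-72\right) 1 = -72$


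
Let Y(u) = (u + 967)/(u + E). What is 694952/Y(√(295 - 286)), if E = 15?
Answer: 6254568/485 ≈ 12896.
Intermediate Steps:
Y(u) = (967 + u)/(15 + u) (Y(u) = (u + 967)/(u + 15) = (967 + u)/(15 + u))
694952/Y(√(295 - 286)) = 694952/(((967 + √(295 - 286))/(15 + √(295 - 286)))) = 694952/(((967 + √9)/(15 + √9))) = 694952/(((967 + 3)/(15 + 3))) = 694952/((970/18)) = 694952/(((1/18)*970)) = 694952/(485/9) = 694952*(9/485) = 6254568/485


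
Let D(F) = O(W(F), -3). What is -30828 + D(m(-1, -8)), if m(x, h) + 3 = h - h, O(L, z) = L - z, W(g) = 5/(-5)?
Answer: -30826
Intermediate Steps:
W(g) = -1 (W(g) = 5*(-⅕) = -1)
m(x, h) = -3 (m(x, h) = -3 + (h - h) = -3 + 0 = -3)
D(F) = 2 (D(F) = -1 - 1*(-3) = -1 + 3 = 2)
-30828 + D(m(-1, -8)) = -30828 + 2 = -30826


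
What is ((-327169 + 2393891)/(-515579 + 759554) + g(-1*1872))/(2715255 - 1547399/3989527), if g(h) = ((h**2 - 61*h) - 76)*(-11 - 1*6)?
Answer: -29937406759658371003/1321439546342454675 ≈ -22.655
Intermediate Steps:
g(h) = 1292 - 17*h**2 + 1037*h (g(h) = (-76 + h**2 - 61*h)*(-11 - 6) = (-76 + h**2 - 61*h)*(-17) = 1292 - 17*h**2 + 1037*h)
((-327169 + 2393891)/(-515579 + 759554) + g(-1*1872))/(2715255 - 1547399/3989527) = ((-327169 + 2393891)/(-515579 + 759554) + (1292 - 17*(-1*1872)**2 + 1037*(-1*1872)))/(2715255 - 1547399/3989527) = (2066722/243975 + (1292 - 17*(-1872)**2 + 1037*(-1872)))/(2715255 - 1547399*1/3989527) = (2066722*(1/243975) + (1292 - 17*3504384 - 1941264))/(2715255 - 1547399/3989527) = (2066722/243975 + (1292 - 59574528 - 1941264))/(10832581586986/3989527) = (2066722/243975 - 61514500)*(3989527/10832581586986) = -15007998070778/243975*3989527/10832581586986 = -29937406759658371003/1321439546342454675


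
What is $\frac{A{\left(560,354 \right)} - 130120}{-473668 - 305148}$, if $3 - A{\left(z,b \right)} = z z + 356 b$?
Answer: $\frac{569741}{778816} \approx 0.73155$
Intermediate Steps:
$A{\left(z,b \right)} = 3 - z^{2} - 356 b$ ($A{\left(z,b \right)} = 3 - \left(z z + 356 b\right) = 3 - \left(z^{2} + 356 b\right) = 3 - z^{2} - 356 b$)
$\frac{A{\left(560,354 \right)} - 130120}{-473668 - 305148} = \frac{\left(3 - 560^{2} - 126024\right) - 130120}{-473668 - 305148} = \frac{\left(3 - 313600 - 126024\right) - 130120}{-778816} = \left(\left(3 - 313600 - 126024\right) - 130120\right) \left(- \frac{1}{778816}\right) = \left(-439621 - 130120\right) \left(- \frac{1}{778816}\right) = \left(-569741\right) \left(- \frac{1}{778816}\right) = \frac{569741}{778816}$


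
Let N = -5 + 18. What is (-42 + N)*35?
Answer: -1015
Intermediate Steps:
N = 13
(-42 + N)*35 = (-42 + 13)*35 = -29*35 = -1015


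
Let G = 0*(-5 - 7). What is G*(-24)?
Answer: 0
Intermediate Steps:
G = 0 (G = 0*(-12) = 0)
G*(-24) = 0*(-24) = 0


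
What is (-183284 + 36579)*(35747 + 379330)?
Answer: -60893871285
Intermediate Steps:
(-183284 + 36579)*(35747 + 379330) = -146705*415077 = -60893871285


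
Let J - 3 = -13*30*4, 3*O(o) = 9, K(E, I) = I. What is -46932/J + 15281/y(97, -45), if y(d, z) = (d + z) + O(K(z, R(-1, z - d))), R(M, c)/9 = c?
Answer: 8791259/28545 ≈ 307.98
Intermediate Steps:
R(M, c) = 9*c
O(o) = 3 (O(o) = (⅓)*9 = 3)
J = -1557 (J = 3 - 13*30*4 = 3 - 390*4 = 3 - 1560 = -1557)
y(d, z) = 3 + d + z (y(d, z) = (d + z) + 3 = 3 + d + z)
-46932/J + 15281/y(97, -45) = -46932/(-1557) + 15281/(3 + 97 - 45) = -46932*(-1/1557) + 15281/55 = 15644/519 + 15281*(1/55) = 15644/519 + 15281/55 = 8791259/28545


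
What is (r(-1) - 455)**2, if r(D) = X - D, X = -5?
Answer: 210681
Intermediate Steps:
r(D) = -5 - D
(r(-1) - 455)**2 = ((-5 - 1*(-1)) - 455)**2 = ((-5 + 1) - 455)**2 = (-4 - 455)**2 = (-459)**2 = 210681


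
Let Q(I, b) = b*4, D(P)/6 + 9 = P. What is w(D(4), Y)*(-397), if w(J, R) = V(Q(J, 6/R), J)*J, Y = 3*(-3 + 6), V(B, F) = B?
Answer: 31760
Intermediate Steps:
D(P) = -54 + 6*P
Q(I, b) = 4*b
Y = 9 (Y = 3*3 = 9)
w(J, R) = 24*J/R (w(J, R) = (4*(6/R))*J = (24/R)*J = 24*J/R)
w(D(4), Y)*(-397) = (24*(-54 + 6*4)/9)*(-397) = (24*(-54 + 24)*(⅑))*(-397) = (24*(-30)*(⅑))*(-397) = -80*(-397) = 31760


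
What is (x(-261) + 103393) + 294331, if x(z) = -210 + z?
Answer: 397253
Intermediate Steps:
(x(-261) + 103393) + 294331 = ((-210 - 261) + 103393) + 294331 = (-471 + 103393) + 294331 = 102922 + 294331 = 397253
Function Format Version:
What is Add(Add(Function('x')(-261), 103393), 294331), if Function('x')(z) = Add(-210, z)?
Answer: 397253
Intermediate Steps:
Add(Add(Function('x')(-261), 103393), 294331) = Add(Add(Add(-210, -261), 103393), 294331) = Add(Add(-471, 103393), 294331) = Add(102922, 294331) = 397253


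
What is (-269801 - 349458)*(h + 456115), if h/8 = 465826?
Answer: -2590188862257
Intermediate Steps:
h = 3726608 (h = 8*465826 = 3726608)
(-269801 - 349458)*(h + 456115) = (-269801 - 349458)*(3726608 + 456115) = -619259*4182723 = -2590188862257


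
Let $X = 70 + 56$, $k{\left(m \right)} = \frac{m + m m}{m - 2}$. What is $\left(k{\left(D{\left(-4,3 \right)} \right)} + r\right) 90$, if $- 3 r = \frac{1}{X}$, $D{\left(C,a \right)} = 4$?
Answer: $\frac{18895}{21} \approx 899.76$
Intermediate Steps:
$k{\left(m \right)} = \frac{m + m^{2}}{-2 + m}$
$X = 126$
$r = - \frac{1}{378}$ ($r = - \frac{1}{3 \cdot 126} = \left(- \frac{1}{3}\right) \frac{1}{126} = - \frac{1}{378} \approx -0.0026455$)
$\left(k{\left(D{\left(-4,3 \right)} \right)} + r\right) 90 = \left(\frac{4 \left(1 + 4\right)}{-2 + 4} - \frac{1}{378}\right) 90 = \left(4 \cdot \frac{1}{2} \cdot 5 - \frac{1}{378}\right) 90 = \left(10 - \frac{1}{378}\right) 90 = \frac{3779}{378} \cdot 90 = \frac{18895}{21}$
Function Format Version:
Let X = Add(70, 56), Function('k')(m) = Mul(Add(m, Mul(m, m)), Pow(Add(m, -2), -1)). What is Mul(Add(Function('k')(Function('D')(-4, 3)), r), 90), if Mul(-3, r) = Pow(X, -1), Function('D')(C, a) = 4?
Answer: Rational(18895, 21) ≈ 899.76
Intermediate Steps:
Function('k')(m) = Mul(Pow(Add(-2, m), -1), Add(m, Pow(m, 2))) (Function('k')(m) = Mul(Add(m, Pow(m, 2)), Pow(Add(-2, m), -1)) = Mul(Pow(Add(-2, m), -1), Add(m, Pow(m, 2))))
X = 126
r = Rational(-1, 378) (r = Mul(Rational(-1, 3), Pow(126, -1)) = Mul(Rational(-1, 3), Rational(1, 126)) = Rational(-1, 378) ≈ -0.0026455)
Mul(Add(Function('k')(Function('D')(-4, 3)), r), 90) = Mul(Add(Mul(4, Pow(Add(-2, 4), -1), Add(1, 4)), Rational(-1, 378)), 90) = Mul(Add(Mul(4, Pow(2, -1), 5), Rational(-1, 378)), 90) = Mul(Add(Mul(4, Rational(1, 2), 5), Rational(-1, 378)), 90) = Mul(Add(10, Rational(-1, 378)), 90) = Mul(Rational(3779, 378), 90) = Rational(18895, 21)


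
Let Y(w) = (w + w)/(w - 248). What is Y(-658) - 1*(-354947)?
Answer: 160791649/453 ≈ 3.5495e+5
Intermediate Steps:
Y(w) = 2*w/(-248 + w) (Y(w) = (2*w)/(-248 + w) = 2*w/(-248 + w))
Y(-658) - 1*(-354947) = 2*(-658)/(-248 - 658) - 1*(-354947) = 2*(-658)/(-906) + 354947 = 2*(-658)*(-1/906) + 354947 = 658/453 + 354947 = 160791649/453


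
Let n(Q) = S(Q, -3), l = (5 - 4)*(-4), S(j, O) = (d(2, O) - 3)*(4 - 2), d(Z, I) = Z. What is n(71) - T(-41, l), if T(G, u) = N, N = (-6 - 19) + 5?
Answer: 18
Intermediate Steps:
S(j, O) = -2 (S(j, O) = (2 - 3)*(4 - 2) = -1*2 = -2)
l = -4 (l = 1*(-4) = -4)
n(Q) = -2
N = -20 (N = -25 + 5 = -20)
T(G, u) = -20
n(71) - T(-41, l) = -2 - 1*(-20) = -2 + 20 = 18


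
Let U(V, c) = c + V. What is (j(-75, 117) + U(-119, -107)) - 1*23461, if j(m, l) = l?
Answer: -23570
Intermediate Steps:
U(V, c) = V + c
(j(-75, 117) + U(-119, -107)) - 1*23461 = (117 + (-119 - 107)) - 1*23461 = (117 - 226) - 23461 = -109 - 23461 = -23570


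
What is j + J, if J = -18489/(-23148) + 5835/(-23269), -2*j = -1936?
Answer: 173896592659/179543604 ≈ 968.55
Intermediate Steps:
j = 968 (j = -½*(-1936) = 968)
J = 98383987/179543604 (J = -18489*(-1/23148) + 5835*(-1/23269) = 6163/7716 - 5835/23269 = 98383987/179543604 ≈ 0.54797)
j + J = 968 + 98383987/179543604 = 173896592659/179543604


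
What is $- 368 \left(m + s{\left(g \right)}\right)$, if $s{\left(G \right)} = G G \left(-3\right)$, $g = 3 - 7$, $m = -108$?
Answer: $57408$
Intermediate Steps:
$g = -4$ ($g = 3 - 7 = -4$)
$s{\left(G \right)} = - 3 G^{2}$ ($s{\left(G \right)} = G^{2} \left(-3\right) = - 3 G^{2}$)
$- 368 \left(m + s{\left(g \right)}\right) = - 368 \left(-108 - 3 \left(-4\right)^{2}\right) = - 368 \left(-108 - 48\right) = \left(-368\right) \left(-156\right) = 57408$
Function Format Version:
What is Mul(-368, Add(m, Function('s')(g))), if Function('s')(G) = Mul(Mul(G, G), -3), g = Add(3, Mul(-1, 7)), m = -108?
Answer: 57408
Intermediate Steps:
g = -4 (g = Add(3, -7) = -4)
Function('s')(G) = Mul(-3, Pow(G, 2)) (Function('s')(G) = Mul(Pow(G, 2), -3) = Mul(-3, Pow(G, 2)))
Mul(-368, Add(m, Function('s')(g))) = Mul(-368, Add(-108, Mul(-3, Pow(-4, 2)))) = Mul(-368, Add(-108, Mul(-3, 16))) = Mul(-368, Add(-108, -48)) = Mul(-368, -156) = 57408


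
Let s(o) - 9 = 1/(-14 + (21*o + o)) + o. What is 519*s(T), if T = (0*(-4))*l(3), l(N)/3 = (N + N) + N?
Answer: 64875/14 ≈ 4633.9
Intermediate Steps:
l(N) = 9*N (l(N) = 3*((N + N) + N) = 3*(2*N + N) = 3*(3*N) = 9*N)
T = 0 (T = (0*(-4))*(9*3) = 0*27 = 0)
s(o) = 9 + o + 1/(-14 + 22*o) (s(o) = 9 + (1/(-14 + (21*o + o)) + o) = 9 + (1/(-14 + 22*o) + o) = 9 + (o + 1/(-14 + 22*o)) = 9 + o + 1/(-14 + 22*o))
519*s(T) = 519*((-125 + 22*0**2 + 184*0)/(2*(-7 + 11*0))) = 519*((-125 + 22*0 + 0)/(2*(-7 + 0))) = 519*((1/2)*(-125 + 0 + 0)/(-7)) = 519*((1/2)*(-1/7)*(-125)) = 519*(125/14) = 64875/14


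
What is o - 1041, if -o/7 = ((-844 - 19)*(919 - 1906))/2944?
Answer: -9027171/2944 ≈ -3066.3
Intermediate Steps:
o = -5962467/2944 (o = -7*(-844 - 19)*(919 - 1906)/2944 = -7*(-863*(-987))/2944 = -5962467/2944 ≈ -2025.3)
o - 1041 = -5962467/2944 - 1041 = -9027171/2944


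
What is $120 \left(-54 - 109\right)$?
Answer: $-19560$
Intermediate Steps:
$120 \left(-54 - 109\right) = 120 \left(-163\right) = -19560$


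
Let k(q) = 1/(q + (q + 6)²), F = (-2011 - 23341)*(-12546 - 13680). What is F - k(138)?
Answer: 13878737516447/20874 ≈ 6.6488e+8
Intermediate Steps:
F = 664881552 (F = -25352*(-26226) = 664881552)
k(q) = 1/(q + (6 + q)²)
F - k(138) = 664881552 - 1/(138 + (6 + 138)²) = 664881552 - 1/(138 + 144²) = 664881552 - 1/(138 + 20736) = 664881552 - 1/20874 = 13878737516447/20874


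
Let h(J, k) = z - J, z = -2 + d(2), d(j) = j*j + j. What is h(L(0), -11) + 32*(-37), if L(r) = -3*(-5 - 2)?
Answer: -1201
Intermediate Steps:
L(r) = 21 (L(r) = -3*(-7) = 21)
d(j) = j + j**2 (d(j) = j**2 + j = j + j**2)
z = 4 (z = -2 + 2*(1 + 2) = -2 + 2*3 = -2 + 6 = 4)
h(J, k) = 4 - J
h(L(0), -11) + 32*(-37) = (4 - 1*21) + 32*(-37) = (4 - 21) - 1184 = -17 - 1184 = -1201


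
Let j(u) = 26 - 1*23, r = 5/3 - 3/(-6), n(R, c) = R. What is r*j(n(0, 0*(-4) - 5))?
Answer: 13/2 ≈ 6.5000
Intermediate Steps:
r = 13/6 (r = 5*(⅓) - 3*(-⅙) = 5/3 + ½ = 13/6 ≈ 2.1667)
j(u) = 3 (j(u) = 26 - 23 = 3)
r*j(n(0, 0*(-4) - 5)) = (13/6)*3 = 13/2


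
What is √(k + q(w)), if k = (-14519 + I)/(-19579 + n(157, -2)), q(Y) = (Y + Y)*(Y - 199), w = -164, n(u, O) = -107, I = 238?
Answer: √46142176529910/19686 ≈ 345.06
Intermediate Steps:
q(Y) = 2*Y*(-199 + Y) (q(Y) = (2*Y)*(-199 + Y) = 2*Y*(-199 + Y))
k = 14281/19686 (k = (-14519 + 238)/(-19579 - 107) = -14281/(-19686) = -14281*(-1/19686) = 14281/19686 ≈ 0.72544)
√(k + q(w)) = √(14281/19686 + 2*(-164)*(-199 - 164)) = √(14281/19686 + 2*(-164)*(-363)) = √(14281/19686 + 119064) = √(2343908185/19686) = √46142176529910/19686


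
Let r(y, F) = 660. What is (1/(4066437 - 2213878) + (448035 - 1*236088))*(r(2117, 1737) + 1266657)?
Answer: 497604824698050558/1852559 ≈ 2.6860e+11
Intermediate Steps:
(1/(4066437 - 2213878) + (448035 - 1*236088))*(r(2117, 1737) + 1266657) = (1/(4066437 - 2213878) + (448035 - 1*236088))*(660 + 1266657) = (1/1852559 + (448035 - 236088))*1267317 = (1/1852559 + 211947)*1267317 = (392644322374/1852559)*1267317 = 497604824698050558/1852559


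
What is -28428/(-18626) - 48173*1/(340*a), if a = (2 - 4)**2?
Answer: -429304109/12665680 ≈ -33.895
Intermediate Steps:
a = 4 (a = (-2)**2 = 4)
-28428/(-18626) - 48173*1/(340*a) = -28428/(-18626) - 48173/((4*17)*20) = -28428*(-1/18626) - 48173/(68*20) = 14214/9313 - 48173/1360 = -429304109/12665680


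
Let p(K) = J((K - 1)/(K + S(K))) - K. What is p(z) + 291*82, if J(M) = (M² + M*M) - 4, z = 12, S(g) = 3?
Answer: 5365592/225 ≈ 23847.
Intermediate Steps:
J(M) = -4 + 2*M² (J(M) = (M² + M²) - 4 = 2*M² - 4 = -4 + 2*M²)
p(K) = -4 - K + 2*(-1 + K)²/(3 + K)² (p(K) = (-4 + 2*((K - 1)/(K + 3))²) - K = (-4 + 2*((-1 + K)/(3 + K))²) - K = (-4 + 2*((-1 + K)²/(3 + K)²)) - K = (-4 + 2*(-1 + K)²/(3 + K)²) - K = -4 - K + 2*(-1 + K)²/(3 + K)²)
p(z) + 291*82 = (-4 - 1*12 + 2*(-1 + 12)²/(3 + 12)²) + 291*82 = (-4 - 12 + 2*11²/15²) + 23862 = (-4 - 12 + 2*121*(1/225)) + 23862 = (-4 - 12 + 242/225) + 23862 = -3358/225 + 23862 = 5365592/225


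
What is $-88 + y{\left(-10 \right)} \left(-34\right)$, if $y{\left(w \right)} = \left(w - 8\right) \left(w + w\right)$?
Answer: $-12328$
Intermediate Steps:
$y{\left(w \right)} = 2 w \left(-8 + w\right)$ ($y{\left(w \right)} = \left(-8 + w\right) 2 w = 2 w \left(-8 + w\right)$)
$-88 + y{\left(-10 \right)} \left(-34\right) = -88 + 2 \left(-10\right) \left(-8 - 10\right) \left(-34\right) = -88 + 2 \left(-10\right) \left(-18\right) \left(-34\right) = -88 + 360 \left(-34\right) = -88 - 12240 = -12328$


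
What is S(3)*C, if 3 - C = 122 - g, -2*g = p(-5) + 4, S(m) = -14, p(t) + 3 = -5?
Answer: 1638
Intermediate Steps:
p(t) = -8 (p(t) = -3 - 5 = -8)
g = 2 (g = -(-8 + 4)/2 = -½*(-4) = 2)
C = -117 (C = 3 - (122 - 1*2) = 3 - (122 - 2) = 3 - 1*120 = 3 - 120 = -117)
S(3)*C = -14*(-117) = 1638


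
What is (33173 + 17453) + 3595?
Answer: 54221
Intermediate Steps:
(33173 + 17453) + 3595 = 50626 + 3595 = 54221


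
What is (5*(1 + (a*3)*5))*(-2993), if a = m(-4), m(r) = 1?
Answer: -239440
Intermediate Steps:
a = 1
(5*(1 + (a*3)*5))*(-2993) = (5*(1 + (1*3)*5))*(-2993) = (5*(1 + 3*5))*(-2993) = (5*(1 + 15))*(-2993) = (5*16)*(-2993) = 80*(-2993) = -239440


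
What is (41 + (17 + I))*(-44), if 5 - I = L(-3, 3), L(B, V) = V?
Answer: -2640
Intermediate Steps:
I = 2 (I = 5 - 1*3 = 5 - 3 = 2)
(41 + (17 + I))*(-44) = (41 + (17 + 2))*(-44) = (41 + 19)*(-44) = 60*(-44) = -2640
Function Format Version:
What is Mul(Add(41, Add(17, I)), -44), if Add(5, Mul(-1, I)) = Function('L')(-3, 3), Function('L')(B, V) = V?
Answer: -2640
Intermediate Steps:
I = 2 (I = Add(5, Mul(-1, 3)) = Add(5, -3) = 2)
Mul(Add(41, Add(17, I)), -44) = Mul(Add(41, Add(17, 2)), -44) = Mul(Add(41, 19), -44) = Mul(60, -44) = -2640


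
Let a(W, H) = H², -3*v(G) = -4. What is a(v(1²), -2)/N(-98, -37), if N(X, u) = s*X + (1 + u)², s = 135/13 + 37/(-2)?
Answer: 52/27187 ≈ 0.0019127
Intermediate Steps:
v(G) = 4/3 (v(G) = -⅓*(-4) = 4/3)
s = -211/26 (s = 135*(1/13) + 37*(-½) = 135/13 - 37/2 = -211/26 ≈ -8.1154)
N(X, u) = (1 + u)² - 211*X/26 (N(X, u) = -211*X/26 + (1 + u)² = (1 + u)² - 211*X/26)
a(v(1²), -2)/N(-98, -37) = (-2)²/((1 - 37)² - 211/26*(-98)) = 4/((-36)² + 10339/13) = 4/(1296 + 10339/13) = 4/(27187/13) = 4*(13/27187) = 52/27187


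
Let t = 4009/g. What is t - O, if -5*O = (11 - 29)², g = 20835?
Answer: 1354117/20835 ≈ 64.992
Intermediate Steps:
t = 4009/20835 ≈ 0.19242
O = -324/5 (O = -(11 - 29)²/5 = -⅕*(-18)² = -⅕*324 = -324/5 ≈ -64.800)
t - O = 4009/20835 - 1*(-324/5) = 4009/20835 + 324/5 = 1354117/20835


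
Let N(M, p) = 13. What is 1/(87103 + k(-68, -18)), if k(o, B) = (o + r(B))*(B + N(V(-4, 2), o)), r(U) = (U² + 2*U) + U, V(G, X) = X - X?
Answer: 1/86093 ≈ 1.1615e-5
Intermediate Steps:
V(G, X) = 0
r(U) = U² + 3*U
k(o, B) = (13 + B)*(o + B*(3 + B)) (k(o, B) = (o + B*(3 + B))*(B + 13) = (o + B*(3 + B))*(13 + B) = (13 + B)*(o + B*(3 + B)))
1/(87103 + k(-68, -18)) = 1/(87103 + ((-18)³ + 13*(-68) + 16*(-18)² + 39*(-18) - 18*(-68))) = 1/(87103 + (-5832 - 884 + 16*324 - 702 + 1224)) = 1/(87103 + (-5832 - 884 + 5184 - 702 + 1224)) = 1/(87103 - 1010) = 1/86093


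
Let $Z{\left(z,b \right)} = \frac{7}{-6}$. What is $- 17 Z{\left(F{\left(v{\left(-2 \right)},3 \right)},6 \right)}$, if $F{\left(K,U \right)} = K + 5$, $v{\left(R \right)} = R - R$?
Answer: $\frac{119}{6} \approx 19.833$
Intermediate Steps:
$v{\left(R \right)} = 0$
$F{\left(K,U \right)} = 5 + K$
$Z{\left(z,b \right)} = - \frac{7}{6}$ ($Z{\left(z,b \right)} = 7 \left(- \frac{1}{6}\right) = - \frac{7}{6}$)
$- 17 Z{\left(F{\left(v{\left(-2 \right)},3 \right)},6 \right)} = \left(-17\right) \left(- \frac{7}{6}\right) = \frac{119}{6}$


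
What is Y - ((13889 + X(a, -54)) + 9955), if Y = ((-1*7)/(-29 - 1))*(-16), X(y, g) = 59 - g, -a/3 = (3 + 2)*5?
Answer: -359411/15 ≈ -23961.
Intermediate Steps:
a = -75 (a = -3*(3 + 2)*5 = -15*5 = -3*25 = -75)
Y = -56/15 (Y = (-7/(-30))*(-16) = -1/30*(-7)*(-16) = (7/30)*(-16) = -56/15 ≈ -3.7333)
Y - ((13889 + X(a, -54)) + 9955) = -56/15 - ((13889 + (59 - 1*(-54))) + 9955) = -56/15 - ((13889 + (59 + 54)) + 9955) = -56/15 - ((13889 + 113) + 9955) = -56/15 - (14002 + 9955) = -56/15 - 1*23957 = -56/15 - 23957 = -359411/15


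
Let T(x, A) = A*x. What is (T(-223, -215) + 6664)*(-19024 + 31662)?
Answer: 690148542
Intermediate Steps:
(T(-223, -215) + 6664)*(-19024 + 31662) = (-215*(-223) + 6664)*(-19024 + 31662) = (47945 + 6664)*12638 = 54609*12638 = 690148542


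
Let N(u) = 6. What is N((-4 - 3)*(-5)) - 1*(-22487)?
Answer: 22493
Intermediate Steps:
N((-4 - 3)*(-5)) - 1*(-22487) = 6 - 1*(-22487) = 6 + 22487 = 22493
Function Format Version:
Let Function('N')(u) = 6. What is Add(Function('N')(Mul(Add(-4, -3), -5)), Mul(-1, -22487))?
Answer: 22493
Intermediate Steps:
Add(Function('N')(Mul(Add(-4, -3), -5)), Mul(-1, -22487)) = Add(6, Mul(-1, -22487)) = Add(6, 22487) = 22493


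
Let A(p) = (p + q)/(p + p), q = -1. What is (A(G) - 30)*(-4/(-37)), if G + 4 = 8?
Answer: -237/74 ≈ -3.2027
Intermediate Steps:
G = 4 (G = -4 + 8 = 4)
A(p) = (-1 + p)/(2*p) (A(p) = (p - 1)/(p + p) = (-1 + p)/((2*p)) = (-1 + p)*(1/(2*p)) = (-1 + p)/(2*p))
(A(G) - 30)*(-4/(-37)) = ((½)*(-1 + 4)/4 - 30)*(-4/(-37)) = ((½)*(¼)*3 - 30)*(-4*(-1/37)) = (3/8 - 30)*(4/37) = -237/8*4/37 = -237/74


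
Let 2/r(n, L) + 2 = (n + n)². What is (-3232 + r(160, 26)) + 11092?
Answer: 402424141/51199 ≈ 7860.0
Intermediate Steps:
r(n, L) = 2/(-2 + 4*n²) (r(n, L) = 2/(-2 + (n + n)²) = 2/(-2 + (2*n)²) = 2/(-2 + 4*n²))
(-3232 + r(160, 26)) + 11092 = (-3232 + 1/(-1 + 2*160²)) + 11092 = (-3232 + 1/(-1 + 2*25600)) + 11092 = (-3232 + 1/(-1 + 51200)) + 11092 = (-3232 + 1/51199) + 11092 = -165475167/51199 + 11092 = 402424141/51199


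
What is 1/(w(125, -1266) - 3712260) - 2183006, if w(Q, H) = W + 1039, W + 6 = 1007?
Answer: -8099432521321/3710220 ≈ -2.1830e+6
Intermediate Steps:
W = 1001 (W = -6 + 1007 = 1001)
w(Q, H) = 2040 (w(Q, H) = 1001 + 1039 = 2040)
1/(w(125, -1266) - 3712260) - 2183006 = 1/(2040 - 3712260) - 2183006 = 1/(-3710220) - 2183006 = -1/3710220 - 2183006 = -8099432521321/3710220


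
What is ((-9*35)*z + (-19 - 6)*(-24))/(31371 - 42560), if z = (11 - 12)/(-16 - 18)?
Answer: -20085/380426 ≈ -0.052796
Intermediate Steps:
z = 1/34 (z = -1/(-34) = -1*(-1/34) = 1/34 ≈ 0.029412)
((-9*35)*z + (-19 - 6)*(-24))/(31371 - 42560) = (-9*35*(1/34) + (-19 - 6)*(-24))/(31371 - 42560) = (-315*1/34 - 25*(-24))/(-11189) = (-315/34 + 600)*(-1/11189) = (20085/34)*(-1/11189) = -20085/380426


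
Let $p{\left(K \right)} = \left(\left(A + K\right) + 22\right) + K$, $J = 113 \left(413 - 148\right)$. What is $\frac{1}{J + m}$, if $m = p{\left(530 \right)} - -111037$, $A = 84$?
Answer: $\frac{1}{142148} \approx 7.0349 \cdot 10^{-6}$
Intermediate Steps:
$J = 29945$ ($J = 113 \cdot 265 = 29945$)
$p{\left(K \right)} = 106 + 2 K$ ($p{\left(K \right)} = \left(\left(84 + K\right) + 22\right) + K = \left(106 + K\right) + K = 106 + 2 K$)
$m = 112203$ ($m = \left(106 + 2 \cdot 530\right) - -111037 = \left(106 + 1060\right) + 111037 = 1166 + 111037 = 112203$)
$\frac{1}{J + m} = \frac{1}{29945 + 112203} = \frac{1}{142148}$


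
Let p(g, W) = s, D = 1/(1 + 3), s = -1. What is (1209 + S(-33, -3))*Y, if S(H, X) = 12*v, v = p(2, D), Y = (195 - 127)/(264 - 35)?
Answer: 81396/229 ≈ 355.44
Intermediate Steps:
D = ¼ (D = 1/4 = ¼ ≈ 0.25000)
Y = 68/229 ≈ 0.29694
p(g, W) = -1
v = -1
S(H, X) = -12 (S(H, X) = 12*(-1) = -12)
(1209 + S(-33, -3))*Y = (1209 - 12)*(68/229) = 1197*(68/229) = 81396/229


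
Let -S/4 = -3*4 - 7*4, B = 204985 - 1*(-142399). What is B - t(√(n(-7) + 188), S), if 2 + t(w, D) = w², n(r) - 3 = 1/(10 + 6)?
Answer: 5555119/16 ≈ 3.4720e+5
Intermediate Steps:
n(r) = 49/16 (n(r) = 3 + 1/(10 + 6) = 3 + 1/16 = 49/16)
B = 347384 (B = 204985 + 142399 = 347384)
S = 160 (S = -4*(-3*4 - 7*4) = -4*(-12 - 28) = -4*(-40) = 160)
t(w, D) = -2 + w²
B - t(√(n(-7) + 188), S) = 347384 - (-2 + (√(49/16 + 188))²) = 347384 - (-2 + (√(3057/16))²) = 347384 - (-2 + (√3057/4)²) = 347384 - (-2 + 3057/16) = 347384 - 1*3025/16 = 347384 - 3025/16 = 5555119/16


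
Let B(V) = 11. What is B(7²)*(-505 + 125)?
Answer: -4180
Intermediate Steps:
B(7²)*(-505 + 125) = 11*(-505 + 125) = 11*(-380) = -4180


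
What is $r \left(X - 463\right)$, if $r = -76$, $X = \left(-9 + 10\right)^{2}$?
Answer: $35112$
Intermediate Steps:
$X = 1$ ($X = 1^{2} = 1$)
$r \left(X - 463\right) = - 76 \left(1 - 463\right) = \left(-76\right) \left(-462\right) = 35112$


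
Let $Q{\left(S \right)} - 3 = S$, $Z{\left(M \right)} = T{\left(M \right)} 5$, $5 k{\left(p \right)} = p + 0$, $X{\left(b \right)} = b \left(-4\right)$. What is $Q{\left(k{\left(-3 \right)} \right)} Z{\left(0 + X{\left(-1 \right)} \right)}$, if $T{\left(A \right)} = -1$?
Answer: $-12$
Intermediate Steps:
$X{\left(b \right)} = - 4 b$
$k{\left(p \right)} = \frac{p}{5}$ ($k{\left(p \right)} = \frac{p + 0}{5} = \frac{p}{5}$)
$Z{\left(M \right)} = -5$ ($Z{\left(M \right)} = \left(-1\right) 5 = -5$)
$Q{\left(S \right)} = 3 + S$
$Q{\left(k{\left(-3 \right)} \right)} Z{\left(0 + X{\left(-1 \right)} \right)} = \left(3 + \frac{1}{5} \left(-3\right)\right) \left(-5\right) = \left(3 - \frac{3}{5}\right) \left(-5\right) = \frac{12}{5} \left(-5\right) = -12$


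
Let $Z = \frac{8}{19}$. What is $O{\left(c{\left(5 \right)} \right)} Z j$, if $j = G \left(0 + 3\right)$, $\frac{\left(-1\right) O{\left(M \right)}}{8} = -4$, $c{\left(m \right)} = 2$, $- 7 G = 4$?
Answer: $- \frac{3072}{133} \approx -23.098$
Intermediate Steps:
$G = - \frac{4}{7}$ ($G = \left(- \frac{1}{7}\right) 4 = - \frac{4}{7} \approx -0.57143$)
$O{\left(M \right)} = 32$ ($O{\left(M \right)} = \left(-8\right) \left(-4\right) = 32$)
$j = - \frac{12}{7}$ ($j = - \frac{4 \left(0 + 3\right)}{7} = \left(- \frac{4}{7}\right) 3 = - \frac{12}{7} \approx -1.7143$)
$Z = \frac{8}{19}$ ($Z = 8 \cdot \frac{1}{19} = \frac{8}{19} \approx 0.42105$)
$O{\left(c{\left(5 \right)} \right)} Z j = 32 \cdot \frac{8}{19} \left(- \frac{12}{7}\right) = \frac{256}{19} \left(- \frac{12}{7}\right) = - \frac{3072}{133}$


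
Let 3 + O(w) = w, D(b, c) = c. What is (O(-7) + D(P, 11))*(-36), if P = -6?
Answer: -36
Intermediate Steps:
O(w) = -3 + w
(O(-7) + D(P, 11))*(-36) = ((-3 - 7) + 11)*(-36) = (-10 + 11)*(-36) = 1*(-36) = -36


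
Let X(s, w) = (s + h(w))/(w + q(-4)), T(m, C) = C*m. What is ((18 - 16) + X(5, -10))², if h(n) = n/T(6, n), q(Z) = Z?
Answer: 18769/7056 ≈ 2.6600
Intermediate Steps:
h(n) = ⅙ (h(n) = n/((n*6)) = n/((6*n)) = n*(1/(6*n)) = ⅙)
X(s, w) = (⅙ + s)/(-4 + w) (X(s, w) = (s + ⅙)/(w - 4) = (⅙ + s)/(-4 + w))
((18 - 16) + X(5, -10))² = ((18 - 16) + (⅙ + 5)/(-4 - 10))² = (2 + (31/6)/(-14))² = (2 - 1/14*31/6)² = (2 - 31/84)² = (137/84)² = 18769/7056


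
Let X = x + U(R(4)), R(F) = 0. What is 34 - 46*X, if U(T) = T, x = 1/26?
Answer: 419/13 ≈ 32.231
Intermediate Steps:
x = 1/26 ≈ 0.038462
X = 1/26 (X = 1/26 + 0 = 1/26 ≈ 0.038462)
34 - 46*X = 34 - 46*1/26 = 34 - 23/13 = 419/13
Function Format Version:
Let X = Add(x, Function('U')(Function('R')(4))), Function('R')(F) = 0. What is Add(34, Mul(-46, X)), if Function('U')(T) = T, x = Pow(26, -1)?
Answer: Rational(419, 13) ≈ 32.231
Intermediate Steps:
x = Rational(1, 26) ≈ 0.038462
X = Rational(1, 26) (X = Add(Rational(1, 26), 0) = Rational(1, 26) ≈ 0.038462)
Add(34, Mul(-46, X)) = Add(34, Mul(-46, Rational(1, 26))) = Add(34, Rational(-23, 13)) = Rational(419, 13)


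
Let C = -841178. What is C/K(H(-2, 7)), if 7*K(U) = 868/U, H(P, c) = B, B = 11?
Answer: -4626479/62 ≈ -74621.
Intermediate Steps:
H(P, c) = 11
K(U) = 124/U (K(U) = (868/U)/7 = 124/U)
C/K(H(-2, 7)) = -841178/(124/11) = -841178/(124*(1/11)) = -841178/124/11 = -841178*11/124 = -4626479/62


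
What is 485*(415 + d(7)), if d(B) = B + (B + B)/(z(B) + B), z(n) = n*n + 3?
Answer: 12082320/59 ≈ 2.0479e+5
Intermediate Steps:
z(n) = 3 + n² (z(n) = n² + 3 = 3 + n²)
d(B) = B + 2*B/(3 + B + B²) (d(B) = B + (B + B)/((3 + B²) + B) = B + (2*B)/(3 + B + B²) = B + 2*B/(3 + B + B²))
485*(415 + d(7)) = 485*(415 + 7*(5 + 7 + 7²)/(3 + 7 + 7²)) = 485*(415 + 7*(5 + 7 + 49)/(3 + 7 + 49)) = 485*(415 + 7*61/59) = 485*(415 + 7*(1/59)*61) = 485*(415 + 427/59) = 485*(24912/59) = 12082320/59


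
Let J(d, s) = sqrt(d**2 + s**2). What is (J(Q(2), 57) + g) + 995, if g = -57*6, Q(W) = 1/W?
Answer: 653 + sqrt(12997)/2 ≈ 710.00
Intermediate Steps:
g = -342
(J(Q(2), 57) + g) + 995 = (sqrt((1/2)**2 + 57**2) - 342) + 995 = (sqrt((1/2)**2 + 3249) - 342) + 995 = (sqrt(1/4 + 3249) - 342) + 995 = (sqrt(12997/4) - 342) + 995 = (sqrt(12997)/2 - 342) + 995 = (-342 + sqrt(12997)/2) + 995 = 653 + sqrt(12997)/2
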